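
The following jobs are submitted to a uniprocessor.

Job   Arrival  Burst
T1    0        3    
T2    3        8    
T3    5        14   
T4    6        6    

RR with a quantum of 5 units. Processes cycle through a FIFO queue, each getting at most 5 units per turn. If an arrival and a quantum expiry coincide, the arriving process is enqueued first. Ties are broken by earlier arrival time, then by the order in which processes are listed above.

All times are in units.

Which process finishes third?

T4

Gantt: | T1 0-3 | T2 3-8 | T3 8-13 | T4 13-18 | T2 18-21 | T3 21-26 | T4 26-27 | T3 27-31 |
Completion: T1=3  T2=21  T3=31  T4=27
Finish order: T1 → T2 → T4 → T3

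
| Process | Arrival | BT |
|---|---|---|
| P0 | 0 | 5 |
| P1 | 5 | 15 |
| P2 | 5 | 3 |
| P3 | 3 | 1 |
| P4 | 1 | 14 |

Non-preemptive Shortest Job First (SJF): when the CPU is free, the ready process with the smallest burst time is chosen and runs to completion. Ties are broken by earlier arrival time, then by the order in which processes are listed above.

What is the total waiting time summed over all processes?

Gantt: | P0 0-5 | P3 5-6 | P2 6-9 | P4 9-23 | P1 23-38 |
Completion: P0=5  P1=38  P2=9  P3=6  P4=23
Turnaround (C−A): P0=5  P1=33  P2=4  P3=3  P4=22
Waiting = turnaround − burst: P0=0, P1=18, P2=1, P3=2, P4=8
Total waiting = 0 + 18 + 1 + 2 + 8 = 29

29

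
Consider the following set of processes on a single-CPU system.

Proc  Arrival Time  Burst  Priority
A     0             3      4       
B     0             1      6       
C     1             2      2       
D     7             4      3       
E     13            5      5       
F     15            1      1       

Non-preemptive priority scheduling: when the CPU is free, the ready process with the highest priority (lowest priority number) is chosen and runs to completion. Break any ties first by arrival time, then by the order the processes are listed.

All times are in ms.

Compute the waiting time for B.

Gantt: | A 0-3 | C 3-5 | B 5-6 | idle 6-7 | D 7-11 | idle 11-13 | E 13-18 | F 18-19 |
Completion: A=3  B=6  C=5  D=11  E=18  F=19
Turnaround (C−A): A=3  B=6  C=4  D=4  E=5  F=4
Waiting(B) = turnaround − burst = 6 − 1 = 5

5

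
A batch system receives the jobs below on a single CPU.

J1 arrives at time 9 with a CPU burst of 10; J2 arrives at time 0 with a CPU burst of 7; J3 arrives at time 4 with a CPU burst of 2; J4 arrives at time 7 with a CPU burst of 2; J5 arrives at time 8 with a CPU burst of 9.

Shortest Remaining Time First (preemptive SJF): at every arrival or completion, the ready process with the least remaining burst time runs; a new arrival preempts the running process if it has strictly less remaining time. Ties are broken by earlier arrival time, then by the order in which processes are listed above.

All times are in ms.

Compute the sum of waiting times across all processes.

18

Schedule: | J2 0-4 | J3 4-6 | J2 6-9 | J4 9-11 | J5 11-20 | J1 20-30 |
Completion: J1=30  J2=9  J3=6  J4=11  J5=20
Waiting = turnaround − burst: J1=11, J2=2, J3=0, J4=2, J5=3
Total waiting = 11 + 2 + 0 + 2 + 3 = 18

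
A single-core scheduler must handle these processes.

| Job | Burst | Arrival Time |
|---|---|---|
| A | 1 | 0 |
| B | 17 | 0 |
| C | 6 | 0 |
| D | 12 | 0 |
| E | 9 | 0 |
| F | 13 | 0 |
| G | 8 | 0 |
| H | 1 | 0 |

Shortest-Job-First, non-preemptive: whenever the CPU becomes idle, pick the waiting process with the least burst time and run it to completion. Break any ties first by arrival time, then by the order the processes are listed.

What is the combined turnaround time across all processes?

206

Gantt: | A 0-1 | H 1-2 | C 2-8 | G 8-16 | E 16-25 | D 25-37 | F 37-50 | B 50-67 |
Completion: A=1  B=67  C=8  D=37  E=25  F=50  G=16  H=2
Turnaround (C−A): A=1  B=67  C=8  D=37  E=25  F=50  G=16  H=2
Turnaround = completion − arrival: A=1, B=67, C=8, D=37, E=25, F=50, G=16, H=2
Total turnaround = 1 + 67 + 8 + 37 + 25 + 50 + 16 + 2 = 206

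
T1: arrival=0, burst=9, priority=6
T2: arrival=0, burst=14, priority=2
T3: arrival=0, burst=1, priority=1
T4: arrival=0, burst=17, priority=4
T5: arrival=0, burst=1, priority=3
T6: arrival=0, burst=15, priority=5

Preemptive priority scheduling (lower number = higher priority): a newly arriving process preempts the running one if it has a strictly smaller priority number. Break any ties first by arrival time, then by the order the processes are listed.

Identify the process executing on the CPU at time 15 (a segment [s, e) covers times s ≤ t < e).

T5

Gantt: | T3 0-1 | T2 1-15 | T5 15-16 | T4 16-33 | T6 33-48 | T1 48-57 |
Completion: T1=57  T2=15  T3=1  T4=33  T5=16  T6=48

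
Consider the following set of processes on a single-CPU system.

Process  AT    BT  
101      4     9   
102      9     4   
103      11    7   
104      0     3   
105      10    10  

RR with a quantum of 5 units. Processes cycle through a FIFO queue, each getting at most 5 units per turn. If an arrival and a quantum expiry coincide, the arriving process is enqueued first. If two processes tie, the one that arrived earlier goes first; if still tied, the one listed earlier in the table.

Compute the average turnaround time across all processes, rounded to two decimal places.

Timeline: | 104 0-3 | idle 3-4 | 101 4-9 | 102 9-13 | 101 13-17 | 105 17-22 | 103 22-27 | 105 27-32 | 103 32-34 |
Completion: 101=17  102=13  103=34  104=3  105=32
Turnaround times: 101=13, 102=4, 103=23, 104=3, 105=22
Average turnaround = (13+4+23+3+22) / 5 = 65/5 = 13.00

13.00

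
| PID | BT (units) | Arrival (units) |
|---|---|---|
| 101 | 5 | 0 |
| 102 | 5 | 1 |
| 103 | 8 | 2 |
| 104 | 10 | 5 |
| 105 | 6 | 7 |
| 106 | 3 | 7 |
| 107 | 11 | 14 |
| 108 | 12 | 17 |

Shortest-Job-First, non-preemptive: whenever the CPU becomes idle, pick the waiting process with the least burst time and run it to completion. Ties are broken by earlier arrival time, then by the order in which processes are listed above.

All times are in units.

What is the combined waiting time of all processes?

106

Gantt: | 101 0-5 | 102 5-10 | 106 10-13 | 105 13-19 | 103 19-27 | 104 27-37 | 107 37-48 | 108 48-60 |
Completion: 101=5  102=10  103=27  104=37  105=19  106=13  107=48  108=60
Waiting = turnaround − burst: 101=0, 102=4, 103=17, 104=22, 105=6, 106=3, 107=23, 108=31
Total waiting = 0 + 4 + 17 + 22 + 6 + 3 + 23 + 31 = 106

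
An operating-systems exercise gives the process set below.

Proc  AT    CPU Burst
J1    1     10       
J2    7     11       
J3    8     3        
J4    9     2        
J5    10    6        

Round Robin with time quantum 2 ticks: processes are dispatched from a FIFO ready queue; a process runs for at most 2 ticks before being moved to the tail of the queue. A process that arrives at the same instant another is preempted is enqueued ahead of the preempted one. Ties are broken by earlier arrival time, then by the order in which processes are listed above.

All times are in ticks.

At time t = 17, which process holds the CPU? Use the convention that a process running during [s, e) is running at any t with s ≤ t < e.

Gantt: | idle 0-1 | J1 1-7 | J2 7-9 | J1 9-11 | J3 11-13 | J4 13-15 | J2 15-17 | J5 17-19 | J1 19-21 | J3 21-22 | J2 22-24 | J5 24-26 | J2 26-28 | J5 28-30 | J2 30-33 |
Completion: J1=21  J2=33  J3=22  J4=15  J5=30

J5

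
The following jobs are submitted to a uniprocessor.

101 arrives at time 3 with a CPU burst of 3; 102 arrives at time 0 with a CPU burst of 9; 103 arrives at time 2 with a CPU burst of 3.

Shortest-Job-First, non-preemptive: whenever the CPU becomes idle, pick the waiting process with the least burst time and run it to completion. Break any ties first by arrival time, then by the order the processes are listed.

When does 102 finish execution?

Schedule: | 102 0-9 | 103 9-12 | 101 12-15 |
Completion: 101=15  102=9  103=12

9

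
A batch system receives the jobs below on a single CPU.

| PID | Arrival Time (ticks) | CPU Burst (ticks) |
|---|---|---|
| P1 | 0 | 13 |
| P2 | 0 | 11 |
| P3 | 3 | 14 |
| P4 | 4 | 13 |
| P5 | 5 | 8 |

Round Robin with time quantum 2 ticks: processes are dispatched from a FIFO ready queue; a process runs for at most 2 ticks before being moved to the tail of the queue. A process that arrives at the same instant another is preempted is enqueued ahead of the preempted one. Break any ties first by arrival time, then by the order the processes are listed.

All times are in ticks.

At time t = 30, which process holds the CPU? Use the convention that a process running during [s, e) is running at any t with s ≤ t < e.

P2

Timeline: | P1 0-2 | P2 2-4 | P1 4-6 | P3 6-8 | P4 8-10 | P2 10-12 | P5 12-14 | P1 14-16 | P3 16-18 | P4 18-20 | P2 20-22 | P5 22-24 | P1 24-26 | P3 26-28 | P4 28-30 | P2 30-32 | P5 32-34 | P1 34-36 | P3 36-38 | P4 38-40 | P2 40-42 | P5 42-44 | P1 44-46 | P3 46-48 | P4 48-50 | P2 50-51 | P1 51-52 | P3 52-54 | P4 54-56 | P3 56-58 | P4 58-59 |
Completion: P1=52  P2=51  P3=58  P4=59  P5=44
Turnaround (C−A): P1=52  P2=51  P3=55  P4=55  P5=39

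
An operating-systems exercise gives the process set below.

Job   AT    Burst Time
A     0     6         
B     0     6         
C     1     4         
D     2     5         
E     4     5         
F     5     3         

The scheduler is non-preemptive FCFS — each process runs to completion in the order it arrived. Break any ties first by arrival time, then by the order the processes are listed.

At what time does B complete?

12

Gantt: | A 0-6 | B 6-12 | C 12-16 | D 16-21 | E 21-26 | F 26-29 |
Completion: A=6  B=12  C=16  D=21  E=26  F=29
Turnaround (C−A): A=6  B=12  C=15  D=19  E=22  F=24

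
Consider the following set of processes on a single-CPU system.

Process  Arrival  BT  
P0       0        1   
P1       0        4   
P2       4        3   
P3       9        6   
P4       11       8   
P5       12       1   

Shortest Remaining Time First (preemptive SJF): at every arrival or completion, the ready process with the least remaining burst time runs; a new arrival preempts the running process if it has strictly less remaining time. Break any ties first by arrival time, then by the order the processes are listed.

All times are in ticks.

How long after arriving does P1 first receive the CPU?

1

Schedule: | P0 0-1 | P1 1-5 | P2 5-8 | idle 8-9 | P3 9-12 | P5 12-13 | P3 13-16 | P4 16-24 |
Completion: P0=1  P1=5  P2=8  P3=16  P4=24  P5=13
Turnaround (C−A): P0=1  P1=5  P2=4  P3=7  P4=13  P5=1
Response(P1) = first start − arrival = 1 − 0 = 1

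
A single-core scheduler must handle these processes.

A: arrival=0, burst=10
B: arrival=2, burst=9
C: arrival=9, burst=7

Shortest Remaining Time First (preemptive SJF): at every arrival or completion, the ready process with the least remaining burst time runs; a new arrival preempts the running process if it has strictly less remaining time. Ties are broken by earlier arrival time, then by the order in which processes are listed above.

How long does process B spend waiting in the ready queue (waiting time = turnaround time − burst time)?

15

Timeline: | A 0-10 | C 10-17 | B 17-26 |
Completion: A=10  B=26  C=17
Turnaround (C−A): A=10  B=24  C=8
Waiting(B) = turnaround − burst = 24 − 9 = 15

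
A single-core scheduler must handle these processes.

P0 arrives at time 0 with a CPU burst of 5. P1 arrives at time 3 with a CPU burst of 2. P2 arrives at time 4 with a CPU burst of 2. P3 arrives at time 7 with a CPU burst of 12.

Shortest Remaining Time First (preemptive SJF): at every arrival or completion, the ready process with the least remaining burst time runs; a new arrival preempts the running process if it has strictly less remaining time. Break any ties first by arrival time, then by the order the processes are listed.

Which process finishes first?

Gantt: | P0 0-5 | P1 5-7 | P2 7-9 | P3 9-21 |
Completion: P0=5  P1=7  P2=9  P3=21
Finish order: P0 → P1 → P2 → P3

P0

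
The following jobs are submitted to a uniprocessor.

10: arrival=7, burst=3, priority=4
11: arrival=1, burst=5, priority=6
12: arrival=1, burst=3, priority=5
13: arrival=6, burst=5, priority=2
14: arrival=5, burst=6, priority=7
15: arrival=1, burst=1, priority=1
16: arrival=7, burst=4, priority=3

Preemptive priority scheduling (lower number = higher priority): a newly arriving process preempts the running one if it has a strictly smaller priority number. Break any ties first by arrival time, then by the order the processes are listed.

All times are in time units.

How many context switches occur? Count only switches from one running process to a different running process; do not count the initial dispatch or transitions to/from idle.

7

Timeline: | idle 0-1 | 15 1-2 | 12 2-5 | 11 5-6 | 13 6-11 | 16 11-15 | 10 15-18 | 11 18-22 | 14 22-28 |
Completion: 10=18  11=22  12=5  13=11  14=28  15=2  16=15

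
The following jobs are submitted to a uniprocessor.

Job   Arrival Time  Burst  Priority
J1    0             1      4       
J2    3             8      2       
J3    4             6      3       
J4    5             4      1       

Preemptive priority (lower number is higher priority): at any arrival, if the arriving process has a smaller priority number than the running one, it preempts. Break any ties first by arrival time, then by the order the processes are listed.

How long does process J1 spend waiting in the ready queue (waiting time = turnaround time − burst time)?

Timeline: | J1 0-1 | idle 1-3 | J2 3-5 | J4 5-9 | J2 9-15 | J3 15-21 |
Completion: J1=1  J2=15  J3=21  J4=9
Waiting(J1) = turnaround − burst = 1 − 1 = 0

0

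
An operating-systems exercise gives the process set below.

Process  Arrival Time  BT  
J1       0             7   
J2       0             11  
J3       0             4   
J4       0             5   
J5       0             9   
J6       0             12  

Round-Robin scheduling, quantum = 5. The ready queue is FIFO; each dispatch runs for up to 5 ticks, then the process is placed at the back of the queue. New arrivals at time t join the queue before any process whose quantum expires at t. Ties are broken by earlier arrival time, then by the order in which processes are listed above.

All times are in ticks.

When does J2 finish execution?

46

Schedule: | J1 0-5 | J2 5-10 | J3 10-14 | J4 14-19 | J5 19-24 | J6 24-29 | J1 29-31 | J2 31-36 | J5 36-40 | J6 40-45 | J2 45-46 | J6 46-48 |
Completion: J1=31  J2=46  J3=14  J4=19  J5=40  J6=48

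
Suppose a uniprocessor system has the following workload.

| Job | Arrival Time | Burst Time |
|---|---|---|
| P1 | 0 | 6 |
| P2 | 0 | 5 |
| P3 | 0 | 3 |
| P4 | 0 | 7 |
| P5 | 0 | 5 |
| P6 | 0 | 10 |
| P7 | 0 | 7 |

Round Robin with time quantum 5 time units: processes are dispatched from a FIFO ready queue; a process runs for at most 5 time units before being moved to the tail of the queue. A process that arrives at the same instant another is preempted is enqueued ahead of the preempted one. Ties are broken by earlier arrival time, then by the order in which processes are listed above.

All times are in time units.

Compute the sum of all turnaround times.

Gantt: | P1 0-5 | P2 5-10 | P3 10-13 | P4 13-18 | P5 18-23 | P6 23-28 | P7 28-33 | P1 33-34 | P4 34-36 | P6 36-41 | P7 41-43 |
Completion: P1=34  P2=10  P3=13  P4=36  P5=23  P6=41  P7=43
Turnaround = completion − arrival: P1=34, P2=10, P3=13, P4=36, P5=23, P6=41, P7=43
Total turnaround = 34 + 10 + 13 + 36 + 23 + 41 + 43 = 200

200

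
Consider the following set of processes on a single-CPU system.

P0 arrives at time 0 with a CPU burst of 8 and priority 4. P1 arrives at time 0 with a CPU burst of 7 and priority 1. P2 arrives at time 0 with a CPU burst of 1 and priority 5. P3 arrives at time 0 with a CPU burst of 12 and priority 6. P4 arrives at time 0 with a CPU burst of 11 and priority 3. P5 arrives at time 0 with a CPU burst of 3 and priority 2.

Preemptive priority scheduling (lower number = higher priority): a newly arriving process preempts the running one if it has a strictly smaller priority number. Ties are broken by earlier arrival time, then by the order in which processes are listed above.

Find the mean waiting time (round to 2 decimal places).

Gantt: | P1 0-7 | P5 7-10 | P4 10-21 | P0 21-29 | P2 29-30 | P3 30-42 |
Completion: P0=29  P1=7  P2=30  P3=42  P4=21  P5=10
Waiting times: P0=21, P1=0, P2=29, P3=30, P4=10, P5=7
Average waiting = (21+0+29+30+10+7) / 6 = 97/6 = 16.17

16.17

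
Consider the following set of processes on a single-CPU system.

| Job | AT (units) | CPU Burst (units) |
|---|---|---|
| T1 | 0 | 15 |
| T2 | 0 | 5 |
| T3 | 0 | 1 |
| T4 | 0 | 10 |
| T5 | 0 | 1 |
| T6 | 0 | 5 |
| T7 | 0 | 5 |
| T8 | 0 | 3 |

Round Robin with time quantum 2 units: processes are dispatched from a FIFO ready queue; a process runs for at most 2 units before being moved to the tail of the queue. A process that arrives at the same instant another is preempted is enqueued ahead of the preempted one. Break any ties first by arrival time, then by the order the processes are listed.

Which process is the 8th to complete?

Gantt: | T1 0-2 | T2 2-4 | T3 4-5 | T4 5-7 | T5 7-8 | T6 8-10 | T7 10-12 | T8 12-14 | T1 14-16 | T2 16-18 | T4 18-20 | T6 20-22 | T7 22-24 | T8 24-25 | T1 25-27 | T2 27-28 | T4 28-30 | T6 30-31 | T7 31-32 | T1 32-34 | T4 34-36 | T1 36-38 | T4 38-40 | T1 40-45 |
Completion: T1=45  T2=28  T3=5  T4=40  T5=8  T6=31  T7=32  T8=25
Turnaround (C−A): T1=45  T2=28  T3=5  T4=40  T5=8  T6=31  T7=32  T8=25
Finish order: T3 → T5 → T8 → T2 → T6 → T7 → T4 → T1

T1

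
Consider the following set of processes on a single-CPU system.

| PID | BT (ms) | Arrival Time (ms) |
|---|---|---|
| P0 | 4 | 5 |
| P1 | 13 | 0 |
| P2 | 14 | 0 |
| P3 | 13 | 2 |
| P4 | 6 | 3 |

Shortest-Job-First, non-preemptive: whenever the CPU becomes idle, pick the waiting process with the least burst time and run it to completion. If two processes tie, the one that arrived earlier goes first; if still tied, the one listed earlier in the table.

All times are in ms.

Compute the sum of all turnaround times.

Gantt: | P1 0-13 | P0 13-17 | P4 17-23 | P3 23-36 | P2 36-50 |
Completion: P0=17  P1=13  P2=50  P3=36  P4=23
Turnaround = completion − arrival: P0=12, P1=13, P2=50, P3=34, P4=20
Total turnaround = 12 + 13 + 50 + 34 + 20 = 129

129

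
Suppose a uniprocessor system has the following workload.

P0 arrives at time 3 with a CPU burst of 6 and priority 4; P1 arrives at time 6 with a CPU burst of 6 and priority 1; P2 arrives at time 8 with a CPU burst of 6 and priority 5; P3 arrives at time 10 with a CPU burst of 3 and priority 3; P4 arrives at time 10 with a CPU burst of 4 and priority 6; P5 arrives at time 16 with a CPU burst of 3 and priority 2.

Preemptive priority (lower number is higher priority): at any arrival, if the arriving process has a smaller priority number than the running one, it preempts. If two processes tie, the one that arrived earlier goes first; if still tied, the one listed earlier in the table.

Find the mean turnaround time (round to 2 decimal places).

12.00

Gantt: | idle 0-3 | P0 3-6 | P1 6-12 | P3 12-15 | P0 15-16 | P5 16-19 | P0 19-21 | P2 21-27 | P4 27-31 |
Completion: P0=21  P1=12  P2=27  P3=15  P4=31  P5=19
Turnaround (C−A): P0=18  P1=6  P2=19  P3=5  P4=21  P5=3
Turnaround times: P0=18, P1=6, P2=19, P3=5, P4=21, P5=3
Average turnaround = (18+6+19+5+21+3) / 6 = 72/6 = 12.00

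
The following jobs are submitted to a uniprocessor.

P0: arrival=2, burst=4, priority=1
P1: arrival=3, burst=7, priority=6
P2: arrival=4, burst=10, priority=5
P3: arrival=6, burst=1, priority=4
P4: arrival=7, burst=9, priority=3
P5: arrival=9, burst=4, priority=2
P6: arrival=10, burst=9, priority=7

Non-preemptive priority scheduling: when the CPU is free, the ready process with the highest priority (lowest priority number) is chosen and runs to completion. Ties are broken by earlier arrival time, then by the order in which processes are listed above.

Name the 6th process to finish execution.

Schedule: | idle 0-2 | P0 2-6 | P3 6-7 | P4 7-16 | P5 16-20 | P2 20-30 | P1 30-37 | P6 37-46 |
Completion: P0=6  P1=37  P2=30  P3=7  P4=16  P5=20  P6=46
Turnaround (C−A): P0=4  P1=34  P2=26  P3=1  P4=9  P5=11  P6=36
Finish order: P0 → P3 → P4 → P5 → P2 → P1 → P6

P1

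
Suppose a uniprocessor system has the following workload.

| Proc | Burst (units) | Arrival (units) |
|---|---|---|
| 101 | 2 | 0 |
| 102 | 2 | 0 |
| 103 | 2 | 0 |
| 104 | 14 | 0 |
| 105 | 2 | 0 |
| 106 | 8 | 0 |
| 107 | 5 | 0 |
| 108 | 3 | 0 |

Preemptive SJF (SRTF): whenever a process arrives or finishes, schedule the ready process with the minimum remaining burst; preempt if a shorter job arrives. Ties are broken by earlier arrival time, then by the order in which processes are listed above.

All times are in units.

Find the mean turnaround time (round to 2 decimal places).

13.63

Schedule: | 101 0-2 | 102 2-4 | 103 4-6 | 105 6-8 | 108 8-11 | 107 11-16 | 106 16-24 | 104 24-38 |
Completion: 101=2  102=4  103=6  104=38  105=8  106=24  107=16  108=11
Turnaround times: 101=2, 102=4, 103=6, 104=38, 105=8, 106=24, 107=16, 108=11
Average turnaround = (2+4+6+38+8+24+16+11) / 8 = 109/8 = 13.63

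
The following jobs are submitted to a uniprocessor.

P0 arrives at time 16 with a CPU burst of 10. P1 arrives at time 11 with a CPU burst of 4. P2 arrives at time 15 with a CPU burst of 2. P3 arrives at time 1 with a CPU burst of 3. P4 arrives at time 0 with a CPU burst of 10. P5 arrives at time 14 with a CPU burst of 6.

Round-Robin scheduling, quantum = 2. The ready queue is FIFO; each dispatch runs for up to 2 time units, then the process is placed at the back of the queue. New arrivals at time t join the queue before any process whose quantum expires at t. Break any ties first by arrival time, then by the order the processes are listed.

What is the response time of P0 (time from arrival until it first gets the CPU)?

Gantt: | P4 0-2 | P3 2-4 | P4 4-6 | P3 6-7 | P4 7-11 | P1 11-13 | P4 13-15 | P1 15-17 | P5 17-19 | P2 19-21 | P0 21-23 | P5 23-25 | P0 25-27 | P5 27-29 | P0 29-35 |
Completion: P0=35  P1=17  P2=21  P3=7  P4=15  P5=29
Turnaround (C−A): P0=19  P1=6  P2=6  P3=6  P4=15  P5=15
Response(P0) = first start − arrival = 21 − 16 = 5

5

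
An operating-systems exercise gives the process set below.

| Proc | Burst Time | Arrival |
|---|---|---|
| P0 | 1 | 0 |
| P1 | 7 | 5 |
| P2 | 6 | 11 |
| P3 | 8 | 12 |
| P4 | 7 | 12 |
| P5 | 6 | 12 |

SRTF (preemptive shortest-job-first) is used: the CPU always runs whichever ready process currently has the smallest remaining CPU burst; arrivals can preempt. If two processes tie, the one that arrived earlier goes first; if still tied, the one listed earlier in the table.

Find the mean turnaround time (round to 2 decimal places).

Gantt: | P0 0-1 | idle 1-5 | P1 5-12 | P2 12-18 | P5 18-24 | P4 24-31 | P3 31-39 |
Completion: P0=1  P1=12  P2=18  P3=39  P4=31  P5=24
Turnaround (C−A): P0=1  P1=7  P2=7  P3=27  P4=19  P5=12
Turnaround times: P0=1, P1=7, P2=7, P3=27, P4=19, P5=12
Average turnaround = (1+7+7+27+19+12) / 6 = 73/6 = 12.17

12.17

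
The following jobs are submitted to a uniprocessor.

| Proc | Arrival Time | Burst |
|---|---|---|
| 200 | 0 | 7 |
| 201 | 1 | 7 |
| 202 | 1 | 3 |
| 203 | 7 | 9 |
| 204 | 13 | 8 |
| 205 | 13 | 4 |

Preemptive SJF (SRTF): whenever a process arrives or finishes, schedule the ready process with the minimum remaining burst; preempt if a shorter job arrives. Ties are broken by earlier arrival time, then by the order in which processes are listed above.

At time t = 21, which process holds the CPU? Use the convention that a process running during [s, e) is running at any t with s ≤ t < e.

Gantt: | 200 0-1 | 202 1-4 | 200 4-10 | 201 10-17 | 205 17-21 | 204 21-29 | 203 29-38 |
Completion: 200=10  201=17  202=4  203=38  204=29  205=21
Turnaround (C−A): 200=10  201=16  202=3  203=31  204=16  205=8

204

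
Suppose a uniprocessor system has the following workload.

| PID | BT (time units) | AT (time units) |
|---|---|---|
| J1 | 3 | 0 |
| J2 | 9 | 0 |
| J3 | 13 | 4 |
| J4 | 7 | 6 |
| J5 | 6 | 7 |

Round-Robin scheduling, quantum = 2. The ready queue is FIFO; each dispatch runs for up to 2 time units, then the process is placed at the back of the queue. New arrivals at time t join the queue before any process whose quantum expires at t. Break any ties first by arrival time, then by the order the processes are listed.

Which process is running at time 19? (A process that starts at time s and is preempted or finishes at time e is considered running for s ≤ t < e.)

Schedule: | J1 0-2 | J2 2-4 | J1 4-5 | J3 5-7 | J2 7-9 | J4 9-11 | J5 11-13 | J3 13-15 | J2 15-17 | J4 17-19 | J5 19-21 | J3 21-23 | J2 23-25 | J4 25-27 | J5 27-29 | J3 29-31 | J2 31-32 | J4 32-33 | J3 33-38 |
Completion: J1=5  J2=32  J3=38  J4=33  J5=29
Turnaround (C−A): J1=5  J2=32  J3=34  J4=27  J5=22

J5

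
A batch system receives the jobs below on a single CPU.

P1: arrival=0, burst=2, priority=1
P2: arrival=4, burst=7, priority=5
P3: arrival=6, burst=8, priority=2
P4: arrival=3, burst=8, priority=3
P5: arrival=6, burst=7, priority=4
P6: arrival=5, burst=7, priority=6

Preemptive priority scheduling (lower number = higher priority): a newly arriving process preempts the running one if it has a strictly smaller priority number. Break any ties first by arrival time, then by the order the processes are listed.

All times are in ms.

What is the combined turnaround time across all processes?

110

Gantt: | P1 0-2 | idle 2-3 | P4 3-6 | P3 6-14 | P4 14-19 | P5 19-26 | P2 26-33 | P6 33-40 |
Completion: P1=2  P2=33  P3=14  P4=19  P5=26  P6=40
Turnaround (C−A): P1=2  P2=29  P3=8  P4=16  P5=20  P6=35
Turnaround = completion − arrival: P1=2, P2=29, P3=8, P4=16, P5=20, P6=35
Total turnaround = 2 + 29 + 8 + 16 + 20 + 35 = 110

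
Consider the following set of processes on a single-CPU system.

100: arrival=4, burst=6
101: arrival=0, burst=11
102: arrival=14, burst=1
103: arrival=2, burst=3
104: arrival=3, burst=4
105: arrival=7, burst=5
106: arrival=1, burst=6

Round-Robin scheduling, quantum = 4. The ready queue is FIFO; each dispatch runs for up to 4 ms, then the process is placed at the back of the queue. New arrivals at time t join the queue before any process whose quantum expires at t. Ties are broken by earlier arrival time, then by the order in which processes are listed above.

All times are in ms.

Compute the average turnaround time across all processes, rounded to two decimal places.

22.43

Gantt: | 101 0-4 | 106 4-8 | 103 8-11 | 104 11-15 | 100 15-19 | 101 19-23 | 105 23-27 | 106 27-29 | 102 29-30 | 100 30-32 | 101 32-35 | 105 35-36 |
Completion: 100=32  101=35  102=30  103=11  104=15  105=36  106=29
Turnaround (C−A): 100=28  101=35  102=16  103=9  104=12  105=29  106=28
Turnaround times: 100=28, 101=35, 102=16, 103=9, 104=12, 105=29, 106=28
Average turnaround = (28+35+16+9+12+29+28) / 7 = 157/7 = 22.43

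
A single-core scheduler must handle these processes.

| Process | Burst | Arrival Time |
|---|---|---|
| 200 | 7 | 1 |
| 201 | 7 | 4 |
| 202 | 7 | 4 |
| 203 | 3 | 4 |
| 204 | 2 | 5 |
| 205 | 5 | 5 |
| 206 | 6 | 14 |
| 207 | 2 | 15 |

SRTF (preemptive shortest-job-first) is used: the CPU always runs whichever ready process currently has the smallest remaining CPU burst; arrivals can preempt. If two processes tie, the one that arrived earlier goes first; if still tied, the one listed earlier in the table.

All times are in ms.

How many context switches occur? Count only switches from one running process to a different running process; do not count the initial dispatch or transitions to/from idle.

9

Timeline: | idle 0-1 | 200 1-4 | 203 4-7 | 204 7-9 | 200 9-13 | 205 13-15 | 207 15-17 | 205 17-20 | 206 20-26 | 201 26-33 | 202 33-40 |
Completion: 200=13  201=33  202=40  203=7  204=9  205=20  206=26  207=17
Turnaround (C−A): 200=12  201=29  202=36  203=3  204=4  205=15  206=12  207=2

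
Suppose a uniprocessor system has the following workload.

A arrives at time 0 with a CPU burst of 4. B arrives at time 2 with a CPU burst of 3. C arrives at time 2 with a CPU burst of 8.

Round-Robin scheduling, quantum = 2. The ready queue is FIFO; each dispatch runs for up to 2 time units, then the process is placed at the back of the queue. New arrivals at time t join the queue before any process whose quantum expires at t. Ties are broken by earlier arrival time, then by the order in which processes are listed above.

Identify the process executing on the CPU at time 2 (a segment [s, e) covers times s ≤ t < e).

Timeline: | A 0-2 | B 2-4 | C 4-6 | A 6-8 | B 8-9 | C 9-15 |
Completion: A=8  B=9  C=15
Turnaround (C−A): A=8  B=7  C=13

B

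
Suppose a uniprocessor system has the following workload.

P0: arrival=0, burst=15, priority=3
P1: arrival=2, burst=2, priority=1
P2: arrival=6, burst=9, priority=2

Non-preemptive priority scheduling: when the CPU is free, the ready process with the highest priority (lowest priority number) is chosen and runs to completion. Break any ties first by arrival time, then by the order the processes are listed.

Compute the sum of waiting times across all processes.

Schedule: | P0 0-15 | P1 15-17 | P2 17-26 |
Completion: P0=15  P1=17  P2=26
Waiting = turnaround − burst: P0=0, P1=13, P2=11
Total waiting = 0 + 13 + 11 = 24

24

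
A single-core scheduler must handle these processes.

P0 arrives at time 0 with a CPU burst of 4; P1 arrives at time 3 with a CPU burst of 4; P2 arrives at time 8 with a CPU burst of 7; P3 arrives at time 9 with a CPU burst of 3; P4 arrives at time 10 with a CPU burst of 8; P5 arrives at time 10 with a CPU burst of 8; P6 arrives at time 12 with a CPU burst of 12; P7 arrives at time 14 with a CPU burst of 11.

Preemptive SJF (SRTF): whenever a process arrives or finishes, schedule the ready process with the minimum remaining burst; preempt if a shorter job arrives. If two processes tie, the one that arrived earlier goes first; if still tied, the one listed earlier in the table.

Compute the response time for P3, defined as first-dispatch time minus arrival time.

0

Gantt: | P0 0-4 | P1 4-8 | P2 8-9 | P3 9-12 | P2 12-18 | P4 18-26 | P5 26-34 | P7 34-45 | P6 45-57 |
Completion: P0=4  P1=8  P2=18  P3=12  P4=26  P5=34  P6=57  P7=45
Turnaround (C−A): P0=4  P1=5  P2=10  P3=3  P4=16  P5=24  P6=45  P7=31
Response(P3) = first start − arrival = 9 − 9 = 0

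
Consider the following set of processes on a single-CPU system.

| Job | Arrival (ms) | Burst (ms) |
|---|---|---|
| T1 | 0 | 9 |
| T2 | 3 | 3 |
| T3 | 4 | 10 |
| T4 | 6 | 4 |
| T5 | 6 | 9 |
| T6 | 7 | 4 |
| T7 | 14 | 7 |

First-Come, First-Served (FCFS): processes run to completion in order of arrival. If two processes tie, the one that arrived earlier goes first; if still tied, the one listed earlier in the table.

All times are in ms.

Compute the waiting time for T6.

Schedule: | T1 0-9 | T2 9-12 | T3 12-22 | T4 22-26 | T5 26-35 | T6 35-39 | T7 39-46 |
Completion: T1=9  T2=12  T3=22  T4=26  T5=35  T6=39  T7=46
Waiting(T6) = turnaround − burst = 32 − 4 = 28

28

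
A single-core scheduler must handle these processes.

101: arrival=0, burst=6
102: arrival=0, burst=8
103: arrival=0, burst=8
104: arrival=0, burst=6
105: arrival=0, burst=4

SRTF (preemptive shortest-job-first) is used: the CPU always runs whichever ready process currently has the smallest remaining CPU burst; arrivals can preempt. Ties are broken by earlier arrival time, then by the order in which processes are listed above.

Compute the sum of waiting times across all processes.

54

Timeline: | 105 0-4 | 101 4-10 | 104 10-16 | 102 16-24 | 103 24-32 |
Completion: 101=10  102=24  103=32  104=16  105=4
Turnaround (C−A): 101=10  102=24  103=32  104=16  105=4
Waiting = turnaround − burst: 101=4, 102=16, 103=24, 104=10, 105=0
Total waiting = 4 + 16 + 24 + 10 + 0 = 54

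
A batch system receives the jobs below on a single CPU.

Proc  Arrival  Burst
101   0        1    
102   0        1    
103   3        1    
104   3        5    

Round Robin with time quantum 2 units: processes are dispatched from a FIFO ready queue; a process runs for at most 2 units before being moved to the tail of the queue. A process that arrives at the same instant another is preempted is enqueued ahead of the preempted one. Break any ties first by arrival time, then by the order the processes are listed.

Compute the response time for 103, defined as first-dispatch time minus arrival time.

Timeline: | 101 0-1 | 102 1-2 | idle 2-3 | 103 3-4 | 104 4-9 |
Completion: 101=1  102=2  103=4  104=9
Turnaround (C−A): 101=1  102=2  103=1  104=6
Response(103) = first start − arrival = 3 − 3 = 0

0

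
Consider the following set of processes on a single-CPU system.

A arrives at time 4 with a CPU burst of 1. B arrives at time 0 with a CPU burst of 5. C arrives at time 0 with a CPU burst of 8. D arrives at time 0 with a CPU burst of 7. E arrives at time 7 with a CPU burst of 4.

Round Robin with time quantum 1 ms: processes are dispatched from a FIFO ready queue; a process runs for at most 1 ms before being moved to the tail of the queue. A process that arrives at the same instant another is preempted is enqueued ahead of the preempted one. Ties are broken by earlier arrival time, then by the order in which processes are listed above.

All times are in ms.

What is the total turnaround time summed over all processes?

Timeline: | B 0-1 | C 1-2 | D 2-3 | B 3-4 | C 4-5 | D 5-6 | A 6-7 | B 7-8 | C 8-9 | D 9-10 | E 10-11 | B 11-12 | C 12-13 | D 13-14 | E 14-15 | B 15-16 | C 16-17 | D 17-18 | E 18-19 | C 19-20 | D 20-21 | E 21-22 | C 22-23 | D 23-24 | C 24-25 |
Completion: A=7  B=16  C=25  D=24  E=22
Turnaround = completion − arrival: A=3, B=16, C=25, D=24, E=15
Total turnaround = 3 + 16 + 25 + 24 + 15 = 83

83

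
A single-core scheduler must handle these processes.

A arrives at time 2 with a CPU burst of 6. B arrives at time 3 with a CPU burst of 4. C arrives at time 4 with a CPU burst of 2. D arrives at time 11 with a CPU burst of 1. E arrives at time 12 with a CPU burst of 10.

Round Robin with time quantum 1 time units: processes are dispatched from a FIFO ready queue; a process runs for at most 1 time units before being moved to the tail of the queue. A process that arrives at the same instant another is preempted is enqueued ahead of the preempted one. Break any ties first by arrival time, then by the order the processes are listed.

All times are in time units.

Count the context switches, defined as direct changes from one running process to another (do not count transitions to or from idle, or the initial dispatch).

Schedule: | idle 0-2 | A 2-3 | B 3-4 | A 4-5 | C 5-6 | B 6-7 | A 7-8 | C 8-9 | B 9-10 | A 10-11 | B 11-12 | D 12-13 | A 13-14 | E 14-15 | A 15-16 | E 16-25 |
Completion: A=16  B=12  C=9  D=13  E=25
Turnaround (C−A): A=14  B=9  C=5  D=2  E=13

14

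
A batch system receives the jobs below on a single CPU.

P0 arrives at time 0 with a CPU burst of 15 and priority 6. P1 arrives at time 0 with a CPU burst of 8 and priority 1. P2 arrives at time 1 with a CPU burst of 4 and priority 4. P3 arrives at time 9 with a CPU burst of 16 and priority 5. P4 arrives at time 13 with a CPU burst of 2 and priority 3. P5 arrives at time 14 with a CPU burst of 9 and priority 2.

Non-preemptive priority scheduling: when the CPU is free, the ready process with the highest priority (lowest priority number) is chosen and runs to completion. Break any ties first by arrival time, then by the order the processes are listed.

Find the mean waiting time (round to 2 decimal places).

14.50

Timeline: | P1 0-8 | P2 8-12 | P3 12-28 | P5 28-37 | P4 37-39 | P0 39-54 |
Completion: P0=54  P1=8  P2=12  P3=28  P4=39  P5=37
Turnaround (C−A): P0=54  P1=8  P2=11  P3=19  P4=26  P5=23
Waiting times: P0=39, P1=0, P2=7, P3=3, P4=24, P5=14
Average waiting = (39+0+7+3+24+14) / 6 = 87/6 = 14.50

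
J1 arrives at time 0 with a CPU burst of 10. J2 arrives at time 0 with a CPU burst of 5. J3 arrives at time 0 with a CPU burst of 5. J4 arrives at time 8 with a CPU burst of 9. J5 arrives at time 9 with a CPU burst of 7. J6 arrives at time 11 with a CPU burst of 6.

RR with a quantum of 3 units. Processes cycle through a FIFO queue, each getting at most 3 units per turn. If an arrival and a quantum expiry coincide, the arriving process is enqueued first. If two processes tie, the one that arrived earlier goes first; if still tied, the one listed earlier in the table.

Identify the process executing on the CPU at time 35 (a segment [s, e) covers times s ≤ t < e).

J6

Gantt: | J1 0-3 | J2 3-6 | J3 6-9 | J1 9-12 | J2 12-14 | J4 14-17 | J5 17-20 | J3 20-22 | J6 22-25 | J1 25-28 | J4 28-31 | J5 31-34 | J6 34-37 | J1 37-38 | J4 38-41 | J5 41-42 |
Completion: J1=38  J2=14  J3=22  J4=41  J5=42  J6=37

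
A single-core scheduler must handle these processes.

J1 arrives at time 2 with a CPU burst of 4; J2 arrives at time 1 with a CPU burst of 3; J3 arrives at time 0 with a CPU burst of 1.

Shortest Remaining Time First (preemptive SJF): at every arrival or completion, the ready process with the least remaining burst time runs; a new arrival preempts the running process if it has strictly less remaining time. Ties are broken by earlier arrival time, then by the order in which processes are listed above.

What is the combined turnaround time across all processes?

10

Gantt: | J3 0-1 | J2 1-4 | J1 4-8 |
Completion: J1=8  J2=4  J3=1
Turnaround = completion − arrival: J1=6, J2=3, J3=1
Total turnaround = 6 + 3 + 1 = 10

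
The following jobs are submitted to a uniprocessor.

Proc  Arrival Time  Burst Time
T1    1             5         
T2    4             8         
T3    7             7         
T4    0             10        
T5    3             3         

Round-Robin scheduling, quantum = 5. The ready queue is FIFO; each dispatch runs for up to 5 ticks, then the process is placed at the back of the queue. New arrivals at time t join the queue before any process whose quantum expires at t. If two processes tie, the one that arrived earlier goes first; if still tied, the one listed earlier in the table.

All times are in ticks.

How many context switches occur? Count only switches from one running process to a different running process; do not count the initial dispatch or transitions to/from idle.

7

Gantt: | T4 0-5 | T1 5-10 | T5 10-13 | T2 13-18 | T4 18-23 | T3 23-28 | T2 28-31 | T3 31-33 |
Completion: T1=10  T2=31  T3=33  T4=23  T5=13
Turnaround (C−A): T1=9  T2=27  T3=26  T4=23  T5=10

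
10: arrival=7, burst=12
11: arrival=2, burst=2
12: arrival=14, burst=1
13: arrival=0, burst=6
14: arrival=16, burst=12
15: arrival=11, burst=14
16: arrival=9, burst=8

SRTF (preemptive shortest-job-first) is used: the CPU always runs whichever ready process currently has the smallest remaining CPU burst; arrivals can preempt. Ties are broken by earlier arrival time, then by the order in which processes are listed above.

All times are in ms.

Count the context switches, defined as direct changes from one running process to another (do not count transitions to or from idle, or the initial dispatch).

9

Schedule: | 13 0-2 | 11 2-4 | 13 4-8 | 10 8-9 | 16 9-14 | 12 14-15 | 16 15-18 | 10 18-29 | 14 29-41 | 15 41-55 |
Completion: 10=29  11=4  12=15  13=8  14=41  15=55  16=18
Turnaround (C−A): 10=22  11=2  12=1  13=8  14=25  15=44  16=9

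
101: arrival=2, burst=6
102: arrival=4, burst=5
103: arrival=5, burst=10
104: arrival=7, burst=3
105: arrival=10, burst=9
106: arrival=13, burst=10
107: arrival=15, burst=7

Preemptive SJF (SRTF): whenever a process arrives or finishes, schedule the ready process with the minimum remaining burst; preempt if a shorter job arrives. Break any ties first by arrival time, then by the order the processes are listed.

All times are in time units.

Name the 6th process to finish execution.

103

Schedule: | idle 0-2 | 101 2-8 | 104 8-11 | 102 11-16 | 107 16-23 | 105 23-32 | 103 32-42 | 106 42-52 |
Completion: 101=8  102=16  103=42  104=11  105=32  106=52  107=23
Finish order: 101 → 104 → 102 → 107 → 105 → 103 → 106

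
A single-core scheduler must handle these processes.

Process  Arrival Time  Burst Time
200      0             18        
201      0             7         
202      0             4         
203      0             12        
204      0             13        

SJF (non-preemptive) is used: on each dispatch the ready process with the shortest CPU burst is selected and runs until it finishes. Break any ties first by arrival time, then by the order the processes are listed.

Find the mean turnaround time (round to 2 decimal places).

Timeline: | 202 0-4 | 201 4-11 | 203 11-23 | 204 23-36 | 200 36-54 |
Completion: 200=54  201=11  202=4  203=23  204=36
Turnaround (C−A): 200=54  201=11  202=4  203=23  204=36
Turnaround times: 200=54, 201=11, 202=4, 203=23, 204=36
Average turnaround = (54+11+4+23+36) / 5 = 128/5 = 25.60

25.60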